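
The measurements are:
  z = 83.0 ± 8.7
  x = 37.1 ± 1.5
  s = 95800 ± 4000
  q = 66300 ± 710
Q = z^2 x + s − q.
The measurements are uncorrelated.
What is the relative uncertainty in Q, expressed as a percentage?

Let p = z^2·x = 2.56e+05. δp/p = √((2·δz/z)² + (1·δx/x)²) = √(0.0439 + 0.00163) = 0.214, so δp = 54600.
Q = p + s − q: δQ = √(δp² + δs² + δq²) = √(2.98e+09 + 1.6e+07 + 5.04e+05) = 54700
Q = 2.85e+05, so δQ/Q = 54700/2.85e+05 = 0.192.

19.2%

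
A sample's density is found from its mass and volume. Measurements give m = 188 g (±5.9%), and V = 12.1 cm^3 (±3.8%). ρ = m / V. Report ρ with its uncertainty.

15.5 ± 1.09 g/cm^3

Products/powers → add relative errors in quadrature, weighted by exponent:
  (1·δm/m)² = (1×0.0590)² = 0.00348;  (-1·δV/V)² = (-1×0.0380)² = 0.00144
δρ/ρ = √(0.00493) = 0.0702
ρ = 15.5 g/cm^3, so δρ = 0.0702 × 15.5 = 1.09 g/cm^3.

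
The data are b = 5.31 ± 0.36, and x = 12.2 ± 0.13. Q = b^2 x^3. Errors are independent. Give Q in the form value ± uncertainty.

Q is a product of powers, so relative uncertainties combine in quadrature:
  (2·δb/b)² = (2×0.0678)² = 0.0184;  (3·δx/x)² = (3×0.0107)² = 0.00102
δQ/Q = √(0.0194) = 0.139
Q = 51200, so δQ = 0.139 × 51200 = 7130.

51200 ± 7130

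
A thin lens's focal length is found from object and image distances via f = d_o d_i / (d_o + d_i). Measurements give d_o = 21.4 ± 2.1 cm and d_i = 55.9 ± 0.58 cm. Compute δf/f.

∂f/∂d_o = (d_i/(d_o+d_i))² = 0.523;  ∂f/∂d_i = (d_o/(d_o+d_i))² = 0.0766
δf = √((∂f/∂d_o · δd_o)² + (∂f/∂d_i · δd_i)²) = √(1.21 + 0.00198) = 1.10 cm
f = 15.5 cm, so δf/f = 1.10/15.5 = 0.0710.

0.0710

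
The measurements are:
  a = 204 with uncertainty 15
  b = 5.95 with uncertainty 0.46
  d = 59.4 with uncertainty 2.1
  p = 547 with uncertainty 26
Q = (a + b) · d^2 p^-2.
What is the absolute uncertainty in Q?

Let u = a + b = 210. δu = √(δa² + δb²) = √(225 + 0.212) = 15.0, so δu/u = 0.0715.
Q is then a monomial in u, d, p:
δQ/Q = √((δu/u)² + (2·δd/d)² + (-2·δp/p)²) = √(0.00511 + 0.00500 + 0.00904) = 0.138
Q = 2.48, so δQ = 0.138 × 2.48 = 0.343.

0.343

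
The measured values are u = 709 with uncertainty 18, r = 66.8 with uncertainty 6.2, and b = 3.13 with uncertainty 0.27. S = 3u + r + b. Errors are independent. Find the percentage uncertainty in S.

Each term contributes (cᵢ δxᵢ)² to (δS)²:
  (3·δu)² = 2920;  (δr)² = 38.4;  (δb)² = 0.0729
δS = √(2950) = 54.4
S = 2200, so δS/S = 54.4/2200 = 0.0247.

2.47%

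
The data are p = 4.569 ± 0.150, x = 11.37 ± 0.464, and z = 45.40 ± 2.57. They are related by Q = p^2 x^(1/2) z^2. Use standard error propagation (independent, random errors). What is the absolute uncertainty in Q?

Q is a product of powers, so relative uncertainties combine in quadrature:
  (2·δp/p)² = (2×0.0328)² = 0.00431;  (½·δx/x)² = (0.5×0.0408)² = 0.000416;  (2·δz/z)² = (2×0.0566)² = 0.0128
δQ/Q = √(0.0175) = 0.132
Q = 145100, so δQ = 0.132 × 145100 = 19200.

19200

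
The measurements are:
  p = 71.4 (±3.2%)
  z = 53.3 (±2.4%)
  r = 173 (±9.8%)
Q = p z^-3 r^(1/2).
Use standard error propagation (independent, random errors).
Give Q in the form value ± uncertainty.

0.00620 ± 0.000575

For a monomial Q ∝ p, z^-3, r^(1/2), fractional errors add in quadrature:
  (1·δp/p)² = (1×0.0320)² = 0.00102;  (-3·δz/z)² = (-3×0.0240)² = 0.00518;  (½·δr/r)² = (0.5×0.0980)² = 0.00240
δQ/Q = √(0.00861) = 0.0928
Q = 0.00620, so δQ = 0.0928 × 0.00620 = 0.000575.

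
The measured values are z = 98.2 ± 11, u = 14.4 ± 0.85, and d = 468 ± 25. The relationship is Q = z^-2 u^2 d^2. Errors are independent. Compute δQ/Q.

Products/powers → add relative errors in quadrature, weighted by exponent:
  (-2·δz/z)² = (-2×0.112)² = 0.0502;  (2·δu/u)² = (2×0.0590)² = 0.0139;  (2·δd/d)² = (2×0.0534)² = 0.0114
δQ/Q = √(0.0755) = 0.275

0.275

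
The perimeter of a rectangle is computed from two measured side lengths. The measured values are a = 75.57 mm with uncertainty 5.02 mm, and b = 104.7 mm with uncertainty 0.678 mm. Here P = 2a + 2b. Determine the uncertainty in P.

10.1 mm

Each term contributes (cᵢ δxᵢ)² to (δP)²:
  (2·δa)² = 101;  (2·δb)² = 1.84
δP = √(103) = 10.1 mm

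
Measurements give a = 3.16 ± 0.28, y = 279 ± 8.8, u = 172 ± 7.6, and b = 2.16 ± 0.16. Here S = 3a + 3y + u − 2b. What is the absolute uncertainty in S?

27.5

Absolute uncertainties add in quadrature for a linear combination:
  (3·δa)² = 0.706;  (3·δy)² = 697;  (δu)² = 57.8;  (2·δb)² = 0.102
δS = √(756) = 27.5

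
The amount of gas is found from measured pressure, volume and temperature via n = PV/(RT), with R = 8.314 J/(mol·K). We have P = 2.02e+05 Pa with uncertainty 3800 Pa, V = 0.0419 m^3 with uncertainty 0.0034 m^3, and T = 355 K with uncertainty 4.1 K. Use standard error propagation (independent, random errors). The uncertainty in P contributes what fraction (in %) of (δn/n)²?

(δn/n)² = (1·δP/P)² + (1·δV/V)² + (-1·δT/T)²
  P term: (1×0.0188)² = 0.000354
  V term: (1×0.0811)² = 0.00658
  T term: (-1×0.0115)² = 0.000133
Total = 0.00707. Share from P = 0.000354/0.00707 = 0.0500.

5.00%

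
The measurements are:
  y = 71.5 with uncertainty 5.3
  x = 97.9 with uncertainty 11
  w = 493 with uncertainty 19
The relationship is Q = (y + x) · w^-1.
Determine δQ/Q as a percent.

Let u = y + x = 169. δu = √(δy² + δx²) = √(28.1 + 121) = 12.2, so δu/u = 0.0721.
Q is then a monomial in u, w:
δQ/Q = √((δu/u)² + (-1·δw/w)²) = √(0.00520 + 0.00149) = 0.0817

8.17%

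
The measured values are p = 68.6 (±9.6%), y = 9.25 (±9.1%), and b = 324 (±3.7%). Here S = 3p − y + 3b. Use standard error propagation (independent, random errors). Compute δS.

41.0

Each term contributes (cᵢ δxᵢ)² to (δS)²:
  (3·δp)² = 390;  (δy)² = 0.709;  (3·δb)² = 1290
δS = √(1680) = 41.0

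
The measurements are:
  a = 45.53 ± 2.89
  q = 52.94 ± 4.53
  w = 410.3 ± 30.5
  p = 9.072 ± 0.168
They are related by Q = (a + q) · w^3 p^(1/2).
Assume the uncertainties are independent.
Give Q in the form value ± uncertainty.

(2.049 ± 0.471) × 10^10

Let u = a + q = 98.47. δu = √(δa² + δq²) = √(8.35 + 20.5) = 5.37, so δu/u = 0.0546.
Q is then a monomial in u, w, p:
δQ/Q = √((δu/u)² + (3·δw/w)² + (½·δp/p)²) = √(0.00298 + 0.0497 + 8.57e-05) = 0.230
Q = 2.049e+10, so δQ = 0.230 × 2.049e+10 = 4.71e+09.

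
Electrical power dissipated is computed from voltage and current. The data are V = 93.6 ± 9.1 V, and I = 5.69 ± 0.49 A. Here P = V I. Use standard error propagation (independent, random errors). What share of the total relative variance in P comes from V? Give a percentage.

(δP/P)² = (1·δV/V)² + (1·δI/I)²
  V term: (1×0.0972)² = 0.00945
  I term: (1×0.0861)² = 0.00742
Total = 0.0169. Share from V = 0.00945/0.0169 = 0.560.

56.0%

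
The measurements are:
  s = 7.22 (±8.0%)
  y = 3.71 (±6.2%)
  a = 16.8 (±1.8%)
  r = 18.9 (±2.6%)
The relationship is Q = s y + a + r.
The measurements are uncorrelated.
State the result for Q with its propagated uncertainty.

Let p = s·y = 26.8. δp/p = √((1·δs/s)² + (1·δy/y)²) = √(0.00640 + 0.00384) = 0.101, so δp = 2.71.
Q = p + a + r: δQ = √(δp² + δa² + δr²) = √(7.35 + 0.0914 + 0.241) = 2.77
Q = 62.5.

62.5 ± 2.77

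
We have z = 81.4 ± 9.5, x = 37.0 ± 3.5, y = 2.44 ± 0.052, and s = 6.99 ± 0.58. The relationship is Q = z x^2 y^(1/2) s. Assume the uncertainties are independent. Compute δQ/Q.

0.238

For a monomial Q ∝ z, x^2, y^(1/2), s, fractional errors add in quadrature:
  (1·δz/z)² = (1×0.117)² = 0.0136;  (2·δx/x)² = (2×0.0946)² = 0.0358;  (½·δy/y)² = (0.5×0.0213)² = 0.000114;  (1·δs/s)² = (1×0.0830)² = 0.00688
δQ/Q = √(0.0564) = 0.238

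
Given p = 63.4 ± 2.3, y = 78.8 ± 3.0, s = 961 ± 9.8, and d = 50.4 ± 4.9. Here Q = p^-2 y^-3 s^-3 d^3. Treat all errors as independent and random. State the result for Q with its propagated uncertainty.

Since Q is a product/quotient, work with relative uncertainties:
  (-2·δp/p)² = (-2×0.0363)² = 0.00526;  (-3·δy/y)² = (-3×0.0381)² = 0.0130;  (-3·δs/s)² = (-3×0.0102)² = 0.000936;  (3·δd/d)² = (3×0.0972)² = 0.0851
δQ/Q = √(0.104) = 0.323
Q = 7.33e-14, so δQ = 0.323 × 7.33e-14 = 2.37e-14.

(7.33 ± 2.37) × 10^-14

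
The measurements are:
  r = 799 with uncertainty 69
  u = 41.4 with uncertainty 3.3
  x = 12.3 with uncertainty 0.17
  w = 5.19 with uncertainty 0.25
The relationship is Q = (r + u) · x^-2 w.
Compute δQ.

Let h = r + u = 840. δh = √(δr² + δu²) = √(4760 + 10.9) = 69.1, so δh/h = 0.0822.
Q is then a monomial in h, x, w:
δQ/Q = √((δh/h)² + (-2·δx/x)² + (1·δw/w)²) = √(0.00676 + 0.000764 + 0.00232) = 0.0992
Q = 28.8, so δQ = 0.0992 × 28.8 = 2.86.

2.86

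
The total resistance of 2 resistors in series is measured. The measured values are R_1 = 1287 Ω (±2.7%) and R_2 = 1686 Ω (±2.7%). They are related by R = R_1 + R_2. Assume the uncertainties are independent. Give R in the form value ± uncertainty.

For a sum/difference, combine absolute errors in quadrature:
  (δR_1)² = 1210;  (δR_2)² = 2070
δR = √(3280) = 57.3 Ω
R = 2973 Ω.

2973 ± 57.3 Ω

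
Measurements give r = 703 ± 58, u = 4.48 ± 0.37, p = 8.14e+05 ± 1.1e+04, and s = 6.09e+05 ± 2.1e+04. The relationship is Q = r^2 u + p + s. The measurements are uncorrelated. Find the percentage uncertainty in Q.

Let w = r^2·u = 2.21e+06. δw/w = √((2·δr/r)² + (1·δu/u)²) = √(0.0272 + 0.00682) = 0.185, so δw = 4.09e+05.
Q = w + p + s: δQ = √(δw² + δp² + δs²) = √(1.67e+11 + 1.21e+08 + 4.41e+08) = 4.09e+05
Q = 3.64e+06, so δQ/Q = 4.09e+05/3.64e+06 = 0.113.

11.3%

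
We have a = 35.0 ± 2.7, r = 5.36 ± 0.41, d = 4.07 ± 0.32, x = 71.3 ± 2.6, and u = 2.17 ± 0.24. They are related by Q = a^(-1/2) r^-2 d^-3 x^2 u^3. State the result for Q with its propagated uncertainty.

4.53 ± 2.01

Since Q is a product/quotient, work with relative uncertainties:
  (−½·δa/a)² = (-0.5×0.0771)² = 0.00149;  (-2·δr/r)² = (-2×0.0765)² = 0.0234;  (-3·δd/d)² = (-3×0.0786)² = 0.0556;  (2·δx/x)² = (2×0.0365)² = 0.00532;  (3·δu/u)² = (3×0.111)² = 0.110
δQ/Q = √(0.196) = 0.443
Q = 4.53, so δQ = 0.443 × 4.53 = 2.01.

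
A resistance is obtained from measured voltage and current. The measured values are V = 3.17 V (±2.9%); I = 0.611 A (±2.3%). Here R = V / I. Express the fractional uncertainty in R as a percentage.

R is a product of powers, so relative uncertainties combine in quadrature:
  (1·δV/V)² = (1×0.0290)² = 0.000841;  (-1·δI/I)² = (-1×0.0230)² = 0.000529
δR/R = √(0.00137) = 0.0370

3.70%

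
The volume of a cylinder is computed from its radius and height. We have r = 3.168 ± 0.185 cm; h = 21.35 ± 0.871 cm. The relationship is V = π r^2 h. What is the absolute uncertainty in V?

V is a product of powers, so relative uncertainties combine in quadrature:
  (2·δr/r)² = (2×0.0584)² = 0.0136;  (1·δh/h)² = (1×0.0408)² = 0.00166
δV/V = √(0.0153) = 0.124
V = 673.2 cm^3, so δV = 0.124 × 673.2 = 83.3 cm^3.

83.3 cm^3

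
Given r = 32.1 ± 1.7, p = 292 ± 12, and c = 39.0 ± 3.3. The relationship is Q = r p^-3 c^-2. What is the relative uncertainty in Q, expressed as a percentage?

21.6%

Q is a product of powers, so relative uncertainties combine in quadrature:
  (1·δr/r)² = (1×0.0530)² = 0.00280;  (-3·δp/p)² = (-3×0.0411)² = 0.0152;  (-2·δc/c)² = (-2×0.0846)² = 0.0286
δQ/Q = √(0.0466) = 0.216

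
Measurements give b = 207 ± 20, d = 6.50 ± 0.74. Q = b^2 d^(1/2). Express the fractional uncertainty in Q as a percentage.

Q is a product of powers, so relative uncertainties combine in quadrature:
  (2·δb/b)² = (2×0.0966)² = 0.0373;  (½·δd/d)² = (0.5×0.114)² = 0.00324
δQ/Q = √(0.0406) = 0.201

20.1%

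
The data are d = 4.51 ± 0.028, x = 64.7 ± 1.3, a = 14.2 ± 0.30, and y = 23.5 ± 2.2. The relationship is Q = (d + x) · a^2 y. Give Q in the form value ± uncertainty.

(3.28 ± 0.342) × 10^5

Let u = d + x = 69.2. δu = √(δd² + δx²) = √(0.000784 + 1.69) = 1.30, so δu/u = 0.0188.
Q is then a monomial in u, a, y:
δQ/Q = √((δu/u)² + (2·δa/a)² + (1·δy/y)²) = √(0.000353 + 0.00179 + 0.00876) = 0.104
Q = 3.28e+05, so δQ = 0.104 × 3.28e+05 = 34200.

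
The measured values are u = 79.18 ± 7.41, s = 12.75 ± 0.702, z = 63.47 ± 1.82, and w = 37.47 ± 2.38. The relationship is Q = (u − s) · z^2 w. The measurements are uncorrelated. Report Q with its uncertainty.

Let h = u − s = 66.43. δh = √(δu² + δs²) = √(54.9 + 0.493) = 7.44, so δh/h = 0.112.
Q is then a monomial in h, z, w:
δQ/Q = √((δh/h)² + (2·δz/z)² + (1·δw/w)²) = √(0.0126 + 0.00329 + 0.00403) = 0.141
Q = 1.003e+07, so δQ = 0.141 × 1.003e+07 = 1.41e+06.

(1.003 ± 0.141) × 10^7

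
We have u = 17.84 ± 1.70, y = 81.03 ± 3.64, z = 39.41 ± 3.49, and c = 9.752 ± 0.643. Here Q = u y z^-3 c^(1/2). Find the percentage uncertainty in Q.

28.8%

Q is a product of powers, so relative uncertainties combine in quadrature:
  (1·δu/u)² = (1×0.0953)² = 0.00908;  (1·δy/y)² = (1×0.0449)² = 0.00202;  (-3·δz/z)² = (-3×0.0886)² = 0.0706;  (½·δc/c)² = (0.5×0.0659)² = 0.00109
δQ/Q = √(0.0828) = 0.288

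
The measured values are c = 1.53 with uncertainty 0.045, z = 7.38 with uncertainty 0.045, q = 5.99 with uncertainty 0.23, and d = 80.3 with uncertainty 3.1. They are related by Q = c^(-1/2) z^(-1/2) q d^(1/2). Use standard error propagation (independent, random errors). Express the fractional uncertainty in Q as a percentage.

Products/powers → add relative errors in quadrature, weighted by exponent:
  (−½·δc/c)² = (-0.5×0.0294)² = 0.000216;  (−½·δz/z)² = (-0.5×0.00610)² = 9.3e-06;  (1·δq/q)² = (1×0.0384)² = 0.00147;  (½·δd/d)² = (0.5×0.0386)² = 0.000373
δQ/Q = √(0.00207) = 0.0455

4.55%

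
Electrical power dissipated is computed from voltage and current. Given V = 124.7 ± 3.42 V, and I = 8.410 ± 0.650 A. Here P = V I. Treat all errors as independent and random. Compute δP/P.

0.0820

Products/powers → add relative errors in quadrature, weighted by exponent:
  (1·δV/V)² = (1×0.0274)² = 0.000752;  (1·δI/I)² = (1×0.0773)² = 0.00597
δP/P = √(0.00673) = 0.0820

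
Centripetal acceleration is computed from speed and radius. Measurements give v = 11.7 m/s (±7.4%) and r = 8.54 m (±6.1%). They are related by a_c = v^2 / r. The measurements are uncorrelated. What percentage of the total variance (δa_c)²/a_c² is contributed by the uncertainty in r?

14.5%

(δa_c/a_c)² = (2·δv/v)² + (-1·δr/r)²
  v term: (2×0.0740)² = 0.0219
  r term: (-1×0.0610)² = 0.00372
Total = 0.0256. Share from r = 0.00372/0.0256 = 0.145.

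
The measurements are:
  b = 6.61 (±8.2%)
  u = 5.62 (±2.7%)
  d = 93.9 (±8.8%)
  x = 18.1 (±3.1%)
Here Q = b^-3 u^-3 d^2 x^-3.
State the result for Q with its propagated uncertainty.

Relative error in a monomial: (δQ/Q)² = Σ (nᵢ · δxᵢ/xᵢ)².
  (-3·δb/b)² = (-3×0.0820)² = 0.0605;  (-3·δu/u)² = (-3×0.0270)² = 0.00656;  (2·δd/d)² = (2×0.0880)² = 0.0310;  (-3·δx/x)² = (-3×0.0310)² = 0.00865
δQ/Q = √(0.107) = 0.327
Q = 2.9e-05, so δQ = 0.327 × 2.9e-05 = 9.47e-06.

(2.90 ± 0.947) × 10^-5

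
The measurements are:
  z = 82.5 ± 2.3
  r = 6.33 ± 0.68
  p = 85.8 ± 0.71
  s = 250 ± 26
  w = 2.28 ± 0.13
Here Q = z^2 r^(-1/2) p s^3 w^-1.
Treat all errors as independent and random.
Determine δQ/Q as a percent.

Each factor contributes (exponent × relative error)² to (δQ/Q)²:
  (2·δz/z)² = (2×0.0279)² = 0.00311;  (−½·δr/r)² = (-0.5×0.107)² = 0.00289;  (1·δp/p)² = (1×0.00828)² = 6.85e-05;  (3·δs/s)² = (3×0.104)² = 0.0973;  (-1·δw/w)² = (-1×0.0570)² = 0.00325
δQ/Q = √(0.107) = 0.327

32.7%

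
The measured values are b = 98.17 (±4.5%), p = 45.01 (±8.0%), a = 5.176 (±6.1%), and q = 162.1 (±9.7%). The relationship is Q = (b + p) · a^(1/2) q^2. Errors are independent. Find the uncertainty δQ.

Let u = b + p = 143.2. δu = √(δb² + δp²) = √(19.5 + 13.0) = 5.70, so δu/u = 0.0398.
Q is then a monomial in u, a, q:
δQ/Q = √((δu/u)² + (½·δa/a)² + (2·δq/q)²) = √(0.00158 + 0.000930 + 0.0376) = 0.200
Q = 8.559e+06, so δQ = 0.200 × 8.559e+06 = 1.72e+06.

1.72e+06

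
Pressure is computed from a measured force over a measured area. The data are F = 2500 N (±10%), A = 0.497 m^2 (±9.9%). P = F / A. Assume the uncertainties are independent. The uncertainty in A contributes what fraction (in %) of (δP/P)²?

(δP/P)² = (1·δF/F)² + (-1·δA/A)²
  F term: (1×0.100)² = 0.0100
  A term: (-1×0.0990)² = 0.00980
Total = 0.0198. Share from A = 0.00980/0.0198 = 0.495.

49.5%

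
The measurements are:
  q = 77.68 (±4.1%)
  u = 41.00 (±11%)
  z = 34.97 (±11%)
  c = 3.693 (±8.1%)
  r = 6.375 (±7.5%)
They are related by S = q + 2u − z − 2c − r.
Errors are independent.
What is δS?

10.3

For a sum/difference, combine absolute errors in quadrature:
  (δq)² = 10.1;  (2·δu)² = 81.4;  (δz)² = 14.8;  (2·δc)² = 0.358;  (δr)² = 0.229
δS = √(107) = 10.3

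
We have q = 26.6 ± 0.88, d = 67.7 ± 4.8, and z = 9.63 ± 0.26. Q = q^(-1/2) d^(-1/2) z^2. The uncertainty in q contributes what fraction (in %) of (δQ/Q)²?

(δQ/Q)² = (−½·δq/q)² + (−½·δd/d)² + (2·δz/z)²
  q term: (-0.5×0.0331)² = 0.000274
  d term: (-0.5×0.0709)² = 0.00126
  z term: (2×0.0270)² = 0.00292
Total = 0.00445. Share from q = 0.000274/0.00445 = 0.0615.

6.15%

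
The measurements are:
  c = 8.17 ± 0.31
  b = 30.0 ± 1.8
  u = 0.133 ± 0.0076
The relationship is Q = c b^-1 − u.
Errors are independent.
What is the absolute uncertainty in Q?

Let p = c·b^-1 = 0.272. δp/p = √((1·δc/c)² + (-1·δb/b)²) = √(0.00144 + 0.00360) = 0.0710, so δp = 0.0193.
Q = p − u: δQ = √(δp² + δu²) = √(0.000374 + 5.78e-05) = 0.0208

0.0208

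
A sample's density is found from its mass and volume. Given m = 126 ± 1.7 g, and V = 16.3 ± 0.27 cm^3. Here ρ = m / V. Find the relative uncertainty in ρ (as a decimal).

0.0214

Each factor contributes (exponent × relative error)² to (δρ/ρ)²:
  (1·δm/m)² = (1×0.0135)² = 0.000182;  (-1·δV/V)² = (-1×0.0166)² = 0.000274
δρ/ρ = √(0.000456) = 0.0214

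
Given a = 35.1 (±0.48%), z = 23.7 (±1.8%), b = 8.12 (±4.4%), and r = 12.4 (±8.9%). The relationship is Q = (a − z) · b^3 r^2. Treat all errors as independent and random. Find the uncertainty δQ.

Let u = a − z = 11.4. δu = √(δa² + δz²) = √(0.0284 + 0.182) = 0.459, so δu/u = 0.0402.
Q is then a monomial in u, b, r:
δQ/Q = √((δu/u)² + (3·δb/b)² + (2·δr/r)²) = √(0.00162 + 0.0174 + 0.0317) = 0.225
Q = 9.38e+05, so δQ = 0.225 × 9.38e+05 = 2.11e+05.

2.11e+05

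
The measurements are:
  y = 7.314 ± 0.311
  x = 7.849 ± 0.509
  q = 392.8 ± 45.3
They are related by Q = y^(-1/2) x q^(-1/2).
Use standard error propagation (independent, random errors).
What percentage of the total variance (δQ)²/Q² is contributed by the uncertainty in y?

(δQ/Q)² = (−½·δy/y)² + (1·δx/x)² + (−½·δq/q)²
  y term: (-0.5×0.0425)² = 0.000452
  x term: (1×0.0648)² = 0.00421
  q term: (-0.5×0.115)² = 0.00333
Total = 0.00798. Share from y = 0.000452/0.00798 = 0.0566.

5.66%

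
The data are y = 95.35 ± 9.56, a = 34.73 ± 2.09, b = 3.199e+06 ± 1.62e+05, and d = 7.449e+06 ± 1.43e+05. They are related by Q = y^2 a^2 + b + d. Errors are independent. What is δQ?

Let p = y^2·a^2 = 1.097e+07. δp/p = √((2·δy/y)² + (2·δa/a)²) = √(0.0402 + 0.0145) = 0.234, so δp = 2.56e+06.
Q = p + b + d: δQ = √(δp² + δb² + δd²) = √(6.58e+12 + 2.62e+10 + 2.04e+10) = 2.57e+06

2.57e+06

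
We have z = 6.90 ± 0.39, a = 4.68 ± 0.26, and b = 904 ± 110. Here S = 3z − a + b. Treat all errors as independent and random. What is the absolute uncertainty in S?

S is a linear combination, so absolute uncertainties add in quadrature:
  (3·δz)² = 1.37;  (δa)² = 0.0676;  (δb)² = 12100
δS = √(12100) = 110

110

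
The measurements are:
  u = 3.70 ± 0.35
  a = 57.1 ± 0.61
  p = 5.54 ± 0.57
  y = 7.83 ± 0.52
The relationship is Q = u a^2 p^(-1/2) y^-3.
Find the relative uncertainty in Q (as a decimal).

0.227

Products/powers → add relative errors in quadrature, weighted by exponent:
  (1·δu/u)² = (1×0.0946)² = 0.00895;  (2·δa/a)² = (2×0.0107)² = 0.000457;  (−½·δp/p)² = (-0.5×0.103)² = 0.00265;  (-3·δy/y)² = (-3×0.0664)² = 0.0397
δQ/Q = √(0.0517) = 0.227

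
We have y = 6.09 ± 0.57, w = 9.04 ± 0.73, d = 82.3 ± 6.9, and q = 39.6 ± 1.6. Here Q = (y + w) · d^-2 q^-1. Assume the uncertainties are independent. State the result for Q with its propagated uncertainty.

Let u = y + w = 15.1. δu = √(δy² + δw²) = √(0.325 + 0.533) = 0.926, so δu/u = 0.0612.
Q is then a monomial in u, d, q:
δQ/Q = √((δu/u)² + (-2·δd/d)² + (-1·δq/q)²) = √(0.00375 + 0.0281 + 0.00163) = 0.183
Q = 5.64e-05, so δQ = 0.183 × 5.64e-05 = 1.03e-05.

(5.64 ± 1.03) × 10^-5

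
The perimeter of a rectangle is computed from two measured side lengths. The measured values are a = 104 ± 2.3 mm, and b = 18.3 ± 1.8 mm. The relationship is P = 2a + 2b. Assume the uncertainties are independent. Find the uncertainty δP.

Absolute uncertainties add in quadrature for a linear combination:
  (2·δa)² = 21.2;  (2·δb)² = 13.0
δP = √(34.1) = 5.84 mm

5.84 mm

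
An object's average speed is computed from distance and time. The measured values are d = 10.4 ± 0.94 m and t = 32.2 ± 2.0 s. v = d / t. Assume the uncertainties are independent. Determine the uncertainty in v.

0.0354 m/s

v is a product of powers, so relative uncertainties combine in quadrature:
  (1·δd/d)² = (1×0.0904)² = 0.00817;  (-1·δt/t)² = (-1×0.0621)² = 0.00386
δv/v = √(0.0120) = 0.110
v = 0.323 m/s, so δv = 0.110 × 0.323 = 0.0354 m/s.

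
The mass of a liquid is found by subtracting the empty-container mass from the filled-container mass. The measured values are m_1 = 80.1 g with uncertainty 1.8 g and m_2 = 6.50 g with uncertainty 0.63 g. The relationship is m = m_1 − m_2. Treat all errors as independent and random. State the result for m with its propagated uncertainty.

Absolute uncertainties add in quadrature for a linear combination:
  (δm_1)² = 3.24;  (δm_2)² = 0.397
δm = √(3.64) = 1.91 g
m = 73.6 g.

73.6 ± 1.91 g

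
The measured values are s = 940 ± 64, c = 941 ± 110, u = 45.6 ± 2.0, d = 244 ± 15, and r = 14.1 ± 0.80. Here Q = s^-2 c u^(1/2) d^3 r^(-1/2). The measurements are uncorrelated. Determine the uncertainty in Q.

Q is a product of powers, so relative uncertainties combine in quadrature:
  (-2·δs/s)² = (-2×0.0681)² = 0.0185;  (1·δc/c)² = (1×0.117)² = 0.0137;  (½·δu/u)² = (0.5×0.0439)² = 0.000481;  (3·δd/d)² = (3×0.0615)² = 0.0340;  (−½·δr/r)² = (-0.5×0.0567)² = 0.000805
δQ/Q = √(0.0675) = 0.260
Q = 27800, so δQ = 0.260 × 27800 = 7230.

7230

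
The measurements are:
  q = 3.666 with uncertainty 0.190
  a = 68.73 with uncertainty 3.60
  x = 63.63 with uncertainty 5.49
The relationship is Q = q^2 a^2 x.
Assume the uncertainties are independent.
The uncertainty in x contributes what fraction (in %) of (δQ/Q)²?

(δQ/Q)² = (2·δq/q)² + (2·δa/a)² + (1·δx/x)²
  q term: (2×0.0518)² = 0.0107
  a term: (2×0.0524)² = 0.0110
  x term: (1×0.0863)² = 0.00744
Total = 0.0292. Share from x = 0.00744/0.0292 = 0.255.

25.5%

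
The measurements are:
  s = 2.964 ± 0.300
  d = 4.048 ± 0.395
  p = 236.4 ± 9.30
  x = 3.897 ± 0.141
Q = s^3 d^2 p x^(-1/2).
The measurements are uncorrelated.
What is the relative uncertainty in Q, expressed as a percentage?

36.4%

Each factor contributes (exponent × relative error)² to (δQ/Q)²:
  (3·δs/s)² = (3×0.101)² = 0.0922;  (2·δd/d)² = (2×0.0976)² = 0.0381;  (1·δp/p)² = (1×0.0393)² = 0.00155;  (−½·δx/x)² = (-0.5×0.0362)² = 0.000327
δQ/Q = √(0.132) = 0.364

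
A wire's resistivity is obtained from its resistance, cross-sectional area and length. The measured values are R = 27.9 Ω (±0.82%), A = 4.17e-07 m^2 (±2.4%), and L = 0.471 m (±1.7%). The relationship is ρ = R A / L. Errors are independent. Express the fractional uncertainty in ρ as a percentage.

3.05%

Relative error in a monomial: (δρ/ρ)² = Σ (nᵢ · δxᵢ/xᵢ)².
  (1·δR/R)² = (1×0.00820)² = 6.72e-05;  (1·δA/A)² = (1×0.0240)² = 0.000576;  (-1·δL/L)² = (-1×0.0170)² = 0.000289
δρ/ρ = √(0.000932) = 0.0305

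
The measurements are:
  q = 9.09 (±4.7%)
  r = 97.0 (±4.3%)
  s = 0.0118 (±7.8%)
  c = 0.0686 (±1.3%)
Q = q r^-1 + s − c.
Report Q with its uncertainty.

Let p = q·r^-1 = 0.0937. δp/p = √((1·δq/q)² + (-1·δr/r)²) = √(0.00221 + 0.00185) = 0.0637, so δp = 0.00597.
Q = p + s − c: δQ = √(δp² + δs² + δc²) = √(3.56e-05 + 8.47e-07 + 7.95e-07) = 0.00611
Q = 0.0369.

0.0369 ± 0.00611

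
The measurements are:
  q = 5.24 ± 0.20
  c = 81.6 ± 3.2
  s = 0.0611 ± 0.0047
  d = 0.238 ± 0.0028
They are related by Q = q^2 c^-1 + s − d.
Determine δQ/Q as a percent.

Let p = q^2·c^-1 = 0.336. δp/p = √((2·δq/q)² + (-1·δc/c)²) = √(0.00583 + 0.00154) = 0.0858, so δp = 0.0289.
Q = p + s − d: δQ = √(δp² + δs² + δd²) = √(0.000834 + 2.21e-05 + 7.84e-06) = 0.0294
Q = 0.160, so δQ/Q = 0.0294/0.160 = 0.184.

18.4%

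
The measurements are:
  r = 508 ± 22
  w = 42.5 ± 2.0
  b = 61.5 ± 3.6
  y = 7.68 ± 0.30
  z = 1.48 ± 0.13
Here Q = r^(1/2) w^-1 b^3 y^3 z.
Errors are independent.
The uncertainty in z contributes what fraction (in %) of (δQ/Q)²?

14.0%

(δQ/Q)² = (½·δr/r)² + (-1·δw/w)² + (3·δb/b)² + (3·δy/y)² + (1·δz/z)²
  r term: (0.5×0.0433)² = 0.000469
  w term: (-1×0.0471)² = 0.00221
  b term: (3×0.0585)² = 0.0308
  y term: (3×0.0391)² = 0.0137
  z term: (1×0.0878)² = 0.00772
Total = 0.0550. Share from z = 0.00772/0.0550 = 0.140.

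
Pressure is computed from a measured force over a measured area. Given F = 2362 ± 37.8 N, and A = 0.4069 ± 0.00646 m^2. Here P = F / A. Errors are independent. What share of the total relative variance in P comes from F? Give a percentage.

(δP/P)² = (1·δF/F)² + (-1·δA/A)²
  F term: (1×0.0160)² = 0.000256
  A term: (-1×0.0159)² = 0.000252
Total = 0.000508. Share from F = 0.000256/0.000508 = 0.504.

50.4%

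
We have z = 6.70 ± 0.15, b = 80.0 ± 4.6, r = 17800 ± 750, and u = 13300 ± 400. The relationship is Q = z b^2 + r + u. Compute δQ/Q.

0.0689

Let p = z·b^2 = 42900. δp/p = √((1·δz/z)² + (2·δb/b)²) = √(0.000501 + 0.0132) = 0.117, so δp = 5020.
Q = p + r + u: δQ = √(δp² + δr² + δu²) = √(2.52e+07 + 5.62e+05 + 1.6e+05) = 5100
Q = 74000, so δQ/Q = 5100/74000 = 0.0689.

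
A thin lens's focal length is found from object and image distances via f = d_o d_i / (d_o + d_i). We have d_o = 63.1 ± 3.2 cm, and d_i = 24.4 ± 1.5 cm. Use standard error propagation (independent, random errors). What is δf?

∂f/∂d_o = (d_i/(d_o+d_i))² = 0.0778;  ∂f/∂d_i = (d_o/(d_o+d_i))² = 0.520
δf = √((∂f/∂d_o · δd_o)² + (∂f/∂d_i · δd_i)²) = √(0.0619 + 0.609) = 0.819 cm

0.819 cm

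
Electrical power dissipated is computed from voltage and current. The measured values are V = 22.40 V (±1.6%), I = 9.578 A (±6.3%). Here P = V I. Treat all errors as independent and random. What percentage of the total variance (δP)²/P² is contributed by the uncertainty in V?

(δP/P)² = (1·δV/V)² + (1·δI/I)²
  V term: (1×0.0160)² = 0.000256
  I term: (1×0.0630)² = 0.00397
Total = 0.00423. Share from V = 0.000256/0.00423 = 0.0606.

6.06%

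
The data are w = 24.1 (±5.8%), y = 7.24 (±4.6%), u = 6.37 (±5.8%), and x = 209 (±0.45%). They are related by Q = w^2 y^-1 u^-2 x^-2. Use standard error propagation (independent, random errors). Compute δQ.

Q is a product of powers, so relative uncertainties combine in quadrature:
  (2·δw/w)² = (2×0.0580)² = 0.0135;  (-1·δy/y)² = (-1×0.0460)² = 0.00212;  (-2·δu/u)² = (-2×0.0580)² = 0.0135;  (-2·δx/x)² = (-2×0.00450)² = 8.1e-05
δQ/Q = √(0.0291) = 0.171
Q = 4.53e-05, so δQ = 0.171 × 4.53e-05 = 7.72e-06.

7.72e-06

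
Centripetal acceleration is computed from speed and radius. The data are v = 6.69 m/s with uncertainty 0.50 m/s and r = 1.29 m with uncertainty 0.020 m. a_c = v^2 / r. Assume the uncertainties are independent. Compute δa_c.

a_c is a product of powers, so relative uncertainties combine in quadrature:
  (2·δv/v)² = (2×0.0747)² = 0.0223;  (-1·δr/r)² = (-1×0.0155)² = 0.000240
δa_c/a_c = √(0.0226) = 0.150
a_c = 34.7 m/s^2, so δa_c = 0.150 × 34.7 = 5.21 m/s^2.

5.21 m/s^2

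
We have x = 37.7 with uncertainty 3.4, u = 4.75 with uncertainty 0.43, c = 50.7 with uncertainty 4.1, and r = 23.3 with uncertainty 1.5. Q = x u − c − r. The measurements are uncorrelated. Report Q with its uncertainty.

105 ± 23.3

Let p = x·u = 179. δp/p = √((1·δx/x)² + (1·δu/u)²) = √(0.00813 + 0.00820) = 0.128, so δp = 22.9.
Q = p − c − r: δQ = √(δp² + δc² + δr²) = √(524 + 16.8 + 2.25) = 23.3
Q = 105.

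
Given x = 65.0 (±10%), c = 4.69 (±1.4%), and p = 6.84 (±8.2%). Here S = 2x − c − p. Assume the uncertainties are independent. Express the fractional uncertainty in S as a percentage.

11.0%

Sums and differences: (δS)² = Σ (cᵢ δxᵢ)².
  (2·δx)² = 169;  (δc)² = 0.00431;  (δp)² = 0.315
δS = √(169) = 13.0
S = 118, so δS/S = 13.0/118 = 0.110.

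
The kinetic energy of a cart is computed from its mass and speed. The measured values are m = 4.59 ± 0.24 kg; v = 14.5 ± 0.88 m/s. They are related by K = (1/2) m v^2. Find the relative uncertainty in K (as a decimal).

Products/powers → add relative errors in quadrature, weighted by exponent:
  (1·δm/m)² = (1×0.0523)² = 0.00273;  (2·δv/v)² = (2×0.0607)² = 0.0147
δK/K = √(0.0175) = 0.132

0.132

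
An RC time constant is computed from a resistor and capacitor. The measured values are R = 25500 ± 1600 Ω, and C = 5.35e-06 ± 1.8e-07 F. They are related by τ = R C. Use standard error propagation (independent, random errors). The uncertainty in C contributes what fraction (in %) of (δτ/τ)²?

22.3%

(δτ/τ)² = (1·δR/R)² + (1·δC/C)²
  R term: (1×0.0627)² = 0.00394
  C term: (1×0.0336)² = 0.00113
Total = 0.00507. Share from C = 0.00113/0.00507 = 0.223.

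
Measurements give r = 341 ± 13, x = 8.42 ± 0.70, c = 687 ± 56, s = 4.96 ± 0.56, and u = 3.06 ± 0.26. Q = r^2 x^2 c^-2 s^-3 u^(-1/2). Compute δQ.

Relative error in a monomial: (δQ/Q)² = Σ (nᵢ · δxᵢ/xᵢ)².
  (2·δr/r)² = (2×0.0381)² = 0.00581;  (2·δx/x)² = (2×0.0831)² = 0.0276;  (-2·δc/c)² = (-2×0.0815)² = 0.0266;  (-3·δs/s)² = (-3×0.113)² = 0.115;  (−½·δu/u)² = (-0.5×0.0850)² = 0.00180
δQ/Q = √(0.177) = 0.420
Q = 0.0818, so δQ = 0.420 × 0.0818 = 0.0344.

0.0344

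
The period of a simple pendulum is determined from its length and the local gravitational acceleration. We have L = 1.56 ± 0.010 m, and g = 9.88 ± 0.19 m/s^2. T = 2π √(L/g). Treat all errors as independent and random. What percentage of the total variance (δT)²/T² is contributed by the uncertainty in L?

10.0%

(δT/T)² = (½·δL/L)² + (−½·δg/g)²
  L term: (0.5×0.00641)² = 1.03e-05
  g term: (-0.5×0.0192)² = 9.25e-05
Total = 0.000103. Share from L = 1.03e-05/0.000103 = 0.100.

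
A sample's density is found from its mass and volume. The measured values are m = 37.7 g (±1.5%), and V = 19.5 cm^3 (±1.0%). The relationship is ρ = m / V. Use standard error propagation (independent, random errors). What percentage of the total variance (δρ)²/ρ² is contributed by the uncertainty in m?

69.2%

(δρ/ρ)² = (1·δm/m)² + (-1·δV/V)²
  m term: (1×0.0150)² = 0.000225
  V term: (-1×0.0100)² = 0.000100
Total = 0.000325. Share from m = 0.000225/0.000325 = 0.692.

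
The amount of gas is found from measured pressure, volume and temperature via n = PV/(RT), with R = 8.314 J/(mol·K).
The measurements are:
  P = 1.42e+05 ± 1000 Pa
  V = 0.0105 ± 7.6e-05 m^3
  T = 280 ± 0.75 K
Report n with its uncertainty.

0.640 ± 0.00669 mol

Relative error in a monomial: (δn/n)² = Σ (nᵢ · δxᵢ/xᵢ)².
  (1·δP/P)² = (1×0.00704)² = 4.96e-05;  (1·δV/V)² = (1×0.00724)² = 5.24e-05;  (-1·δT/T)² = (-1×0.00268)² = 7.17e-06
δn/n = √(0.000109) = 0.0104
n = 0.640 mol, so δn = 0.0104 × 0.640 = 0.00669 mol.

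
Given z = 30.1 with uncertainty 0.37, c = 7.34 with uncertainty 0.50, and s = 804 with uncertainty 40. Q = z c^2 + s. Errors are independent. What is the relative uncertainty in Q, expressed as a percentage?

Let p = z·c^2 = 1620. δp/p = √((1·δz/z)² + (2·δc/c)²) = √(0.000151 + 0.0186) = 0.137, so δp = 222.
Q = p + s: δQ = √(δp² + δs²) = √(49200 + 1600) = 225
Q = 2430, so δQ/Q = 225/2430 = 0.0929.

9.29%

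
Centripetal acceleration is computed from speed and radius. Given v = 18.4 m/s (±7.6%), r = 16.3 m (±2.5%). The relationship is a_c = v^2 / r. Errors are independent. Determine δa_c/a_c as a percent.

15.4%

Since a_c is a product/quotient, work with relative uncertainties:
  (2·δv/v)² = (2×0.0760)² = 0.0231;  (-1·δr/r)² = (-1×0.0250)² = 0.000625
δa_c/a_c = √(0.0237) = 0.154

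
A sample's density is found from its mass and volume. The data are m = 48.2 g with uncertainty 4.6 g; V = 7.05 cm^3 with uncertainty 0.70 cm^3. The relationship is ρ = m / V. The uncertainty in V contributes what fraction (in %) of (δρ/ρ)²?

52.0%

(δρ/ρ)² = (1·δm/m)² + (-1·δV/V)²
  m term: (1×0.0954)² = 0.00911
  V term: (-1×0.0993)² = 0.00986
Total = 0.0190. Share from V = 0.00986/0.0190 = 0.520.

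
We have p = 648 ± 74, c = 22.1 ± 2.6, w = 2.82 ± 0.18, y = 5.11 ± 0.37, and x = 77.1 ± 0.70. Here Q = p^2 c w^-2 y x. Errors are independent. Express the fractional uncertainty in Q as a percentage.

29.6%

Q is a product of powers, so relative uncertainties combine in quadrature:
  (2·δp/p)² = (2×0.114)² = 0.0522;  (1·δc/c)² = (1×0.118)² = 0.0138;  (-2·δw/w)² = (-2×0.0638)² = 0.0163;  (1·δy/y)² = (1×0.0724)² = 0.00524;  (1·δx/x)² = (1×0.00908)² = 8.24e-05
δQ/Q = √(0.0876) = 0.296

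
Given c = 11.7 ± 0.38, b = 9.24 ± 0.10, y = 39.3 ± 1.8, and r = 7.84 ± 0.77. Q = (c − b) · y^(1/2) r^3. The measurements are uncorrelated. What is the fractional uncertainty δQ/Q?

Let u = c − b = 2.46. δu = √(δc² + δb²) = √(0.144 + 0.0100) = 0.393, so δu/u = 0.160.
Q is then a monomial in u, y, r:
δQ/Q = √((δu/u)² + (½·δy/y)² + (3·δr/r)²) = √(0.0255 + 0.000524 + 0.0868) = 0.336

0.336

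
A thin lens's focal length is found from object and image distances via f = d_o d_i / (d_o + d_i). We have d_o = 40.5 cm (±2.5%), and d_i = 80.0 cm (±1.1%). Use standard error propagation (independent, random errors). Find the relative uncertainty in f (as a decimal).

∂f/∂d_o = (d_i/(d_o+d_i))² = 0.441;  ∂f/∂d_i = (d_o/(d_o+d_i))² = 0.113
δf = √((∂f/∂d_o · δd_o)² + (∂f/∂d_i · δd_i)²) = √(0.199 + 0.00988) = 0.457 cm
f = 26.9 cm, so δf/f = 0.457/26.9 = 0.0170.

0.0170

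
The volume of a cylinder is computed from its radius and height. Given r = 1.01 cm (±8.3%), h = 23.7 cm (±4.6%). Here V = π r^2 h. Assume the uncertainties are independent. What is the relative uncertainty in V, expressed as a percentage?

Products/powers → add relative errors in quadrature, weighted by exponent:
  (2·δr/r)² = (2×0.0830)² = 0.0276;  (1·δh/h)² = (1×0.0460)² = 0.00212
δV/V = √(0.0297) = 0.172

17.2%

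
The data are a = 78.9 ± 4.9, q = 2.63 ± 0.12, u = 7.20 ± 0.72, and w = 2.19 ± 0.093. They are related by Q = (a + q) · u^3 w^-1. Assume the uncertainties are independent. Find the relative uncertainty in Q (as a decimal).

0.309

Let h = a + q = 81.5. δh = √(δa² + δq²) = √(24.0 + 0.0144) = 4.90, so δh/h = 0.0601.
Q is then a monomial in h, u, w:
δQ/Q = √((δh/h)² + (3·δu/u)² + (-1·δw/w)²) = √(0.00361 + 0.0900 + 0.00180) = 0.309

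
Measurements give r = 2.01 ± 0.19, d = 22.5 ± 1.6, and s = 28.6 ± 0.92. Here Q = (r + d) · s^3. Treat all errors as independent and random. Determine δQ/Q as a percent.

11.7%

Let u = r + d = 24.5. δu = √(δr² + δd²) = √(0.0361 + 2.56) = 1.61, so δu/u = 0.0657.
Q is then a monomial in u, s:
δQ/Q = √((δu/u)² + (3·δs/s)²) = √(0.00432 + 0.00931) = 0.117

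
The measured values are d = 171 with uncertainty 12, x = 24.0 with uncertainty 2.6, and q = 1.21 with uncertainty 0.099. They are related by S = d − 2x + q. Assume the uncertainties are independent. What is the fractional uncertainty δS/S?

Each term contributes (cᵢ δxᵢ)² to (δS)²:
  (δd)² = 144;  (2·δx)² = 27.0;  (δq)² = 0.00980
δS = √(171) = 13.1
S = 124, so δS/S = 13.1/124 = 0.105.

0.105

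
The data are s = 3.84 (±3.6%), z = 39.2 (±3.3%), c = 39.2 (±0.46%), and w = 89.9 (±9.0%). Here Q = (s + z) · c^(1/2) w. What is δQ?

Let u = s + z = 43.0. δu = √(δs² + δz²) = √(0.0191 + 1.67) = 1.30, so δu/u = 0.0302.
Q is then a monomial in u, c, w:
δQ/Q = √((δu/u)² + (½·δc/c)² + (1·δw/w)²) = √(0.000914 + 5.29e-06 + 0.00810) = 0.0950
Q = 24200, so δQ = 0.0950 × 24200 = 2300.

2300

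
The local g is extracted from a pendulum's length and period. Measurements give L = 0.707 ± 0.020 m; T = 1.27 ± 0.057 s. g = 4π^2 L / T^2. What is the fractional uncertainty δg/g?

For a monomial g ∝ L, T^-2, fractional errors add in quadrature:
  (1·δL/L)² = (1×0.0283)² = 0.000800;  (-2·δT/T)² = (-2×0.0449)² = 0.00806
δg/g = √(0.00886) = 0.0941

0.0941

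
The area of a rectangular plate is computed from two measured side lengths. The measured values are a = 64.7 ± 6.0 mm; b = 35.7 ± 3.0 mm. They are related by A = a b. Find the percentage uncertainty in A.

For a monomial A ∝ a, b, fractional errors add in quadrature:
  (1·δa/a)² = (1×0.0927)² = 0.00860;  (1·δb/b)² = (1×0.0840)² = 0.00706
δA/A = √(0.0157) = 0.125

12.5%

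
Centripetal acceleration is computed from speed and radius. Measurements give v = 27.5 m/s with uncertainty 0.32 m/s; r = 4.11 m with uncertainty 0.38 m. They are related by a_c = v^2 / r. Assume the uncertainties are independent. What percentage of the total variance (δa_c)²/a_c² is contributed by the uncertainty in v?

5.96%

(δa_c/a_c)² = (2·δv/v)² + (-1·δr/r)²
  v term: (2×0.0116)² = 0.000542
  r term: (-1×0.0925)² = 0.00855
Total = 0.00909. Share from v = 0.000542/0.00909 = 0.0596.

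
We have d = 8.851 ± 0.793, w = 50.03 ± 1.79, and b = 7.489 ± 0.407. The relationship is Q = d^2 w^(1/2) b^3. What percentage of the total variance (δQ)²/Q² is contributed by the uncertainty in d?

54.4%

(δQ/Q)² = (2·δd/d)² + (½·δw/w)² + (3·δb/b)²
  d term: (2×0.0896)² = 0.0321
  w term: (0.5×0.0358)² = 0.000320
  b term: (3×0.0543)² = 0.0266
Total = 0.0590. Share from d = 0.0321/0.0590 = 0.544.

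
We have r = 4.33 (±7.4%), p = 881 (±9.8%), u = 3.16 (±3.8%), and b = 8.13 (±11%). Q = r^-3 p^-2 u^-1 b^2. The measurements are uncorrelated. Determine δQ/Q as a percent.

37.1%

Products/powers → add relative errors in quadrature, weighted by exponent:
  (-3·δr/r)² = (-3×0.0740)² = 0.0493;  (-2·δp/p)² = (-2×0.0980)² = 0.0384;  (-1·δu/u)² = (-1×0.0380)² = 0.00144;  (2·δb/b)² = (2×0.110)² = 0.0484
δQ/Q = √(0.138) = 0.371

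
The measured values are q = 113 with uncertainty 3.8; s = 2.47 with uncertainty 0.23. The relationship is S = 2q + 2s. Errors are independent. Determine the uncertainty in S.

Absolute uncertainties add in quadrature for a linear combination:
  (2·δq)² = 57.8;  (2·δs)² = 0.212
δS = √(58.0) = 7.61

7.61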